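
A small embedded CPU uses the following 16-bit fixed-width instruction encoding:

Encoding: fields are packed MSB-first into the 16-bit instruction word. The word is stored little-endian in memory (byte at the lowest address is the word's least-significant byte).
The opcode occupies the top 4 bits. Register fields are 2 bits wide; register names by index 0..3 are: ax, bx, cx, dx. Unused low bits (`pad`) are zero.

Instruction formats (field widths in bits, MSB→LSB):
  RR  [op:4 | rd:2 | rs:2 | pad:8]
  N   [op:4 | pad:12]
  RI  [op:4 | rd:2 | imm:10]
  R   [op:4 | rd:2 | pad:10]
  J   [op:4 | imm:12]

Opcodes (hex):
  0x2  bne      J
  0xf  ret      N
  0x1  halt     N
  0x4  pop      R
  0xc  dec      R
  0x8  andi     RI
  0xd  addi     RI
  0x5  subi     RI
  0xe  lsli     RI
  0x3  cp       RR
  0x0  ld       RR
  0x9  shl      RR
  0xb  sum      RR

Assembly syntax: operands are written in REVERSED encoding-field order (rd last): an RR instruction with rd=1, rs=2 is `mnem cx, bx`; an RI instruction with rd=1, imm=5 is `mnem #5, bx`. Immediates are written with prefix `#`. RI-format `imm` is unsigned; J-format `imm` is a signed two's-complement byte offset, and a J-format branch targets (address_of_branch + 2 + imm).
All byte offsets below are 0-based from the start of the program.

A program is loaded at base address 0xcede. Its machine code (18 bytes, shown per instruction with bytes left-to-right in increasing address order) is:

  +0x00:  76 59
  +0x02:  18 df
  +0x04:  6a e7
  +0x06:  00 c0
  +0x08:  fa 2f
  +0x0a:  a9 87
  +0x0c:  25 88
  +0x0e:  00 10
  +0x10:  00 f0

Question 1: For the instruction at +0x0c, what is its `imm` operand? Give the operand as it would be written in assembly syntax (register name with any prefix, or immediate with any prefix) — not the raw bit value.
#37

+0x0c: 25 88 ⇒ word 0x8825 (little)
  top 4b → 0x8 → andi [RI]
  [11:10] rd=2 = cx
  [9:0] imm=37 = #37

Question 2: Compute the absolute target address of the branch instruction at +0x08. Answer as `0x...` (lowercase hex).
off 0x08: read fa 2f as little → 0x2ffa
  opcode bits[15:12]=0x2: bne/J
  [11:0] imm=4090 (s12→-6) = #-6
  target = base 0xcede + off 0x08 + 2 + imm -6 = 0xcee2

0xcee2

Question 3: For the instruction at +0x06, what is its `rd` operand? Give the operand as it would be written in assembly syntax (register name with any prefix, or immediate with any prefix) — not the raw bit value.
@+06  little-endian(00 c0) = 0xc000
  opcode bits[15:12]=0xc: dec/R
  rd: (w>>10)&0x3=0x0 → ax

ax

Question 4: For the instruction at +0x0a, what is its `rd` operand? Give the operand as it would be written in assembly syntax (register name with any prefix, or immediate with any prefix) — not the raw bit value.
[0a] a9 87 → 0x87a9
  top 4b → 0x8 → andi [RI]
  rd: (w>>10)&0x3=0x1 → bx
  imm: (w>>0)&0x3ff=0x3a9 → #937

bx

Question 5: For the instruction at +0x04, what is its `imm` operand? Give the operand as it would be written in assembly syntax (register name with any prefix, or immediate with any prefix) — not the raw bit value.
+0x04: 6a e7 ⇒ word 0xe76a (little)
  op=0xe76a>>12=0xe ⇒ lsli (RI)
  [11:10] rd=1 = bx
  [9:0] imm=874 = #874

#874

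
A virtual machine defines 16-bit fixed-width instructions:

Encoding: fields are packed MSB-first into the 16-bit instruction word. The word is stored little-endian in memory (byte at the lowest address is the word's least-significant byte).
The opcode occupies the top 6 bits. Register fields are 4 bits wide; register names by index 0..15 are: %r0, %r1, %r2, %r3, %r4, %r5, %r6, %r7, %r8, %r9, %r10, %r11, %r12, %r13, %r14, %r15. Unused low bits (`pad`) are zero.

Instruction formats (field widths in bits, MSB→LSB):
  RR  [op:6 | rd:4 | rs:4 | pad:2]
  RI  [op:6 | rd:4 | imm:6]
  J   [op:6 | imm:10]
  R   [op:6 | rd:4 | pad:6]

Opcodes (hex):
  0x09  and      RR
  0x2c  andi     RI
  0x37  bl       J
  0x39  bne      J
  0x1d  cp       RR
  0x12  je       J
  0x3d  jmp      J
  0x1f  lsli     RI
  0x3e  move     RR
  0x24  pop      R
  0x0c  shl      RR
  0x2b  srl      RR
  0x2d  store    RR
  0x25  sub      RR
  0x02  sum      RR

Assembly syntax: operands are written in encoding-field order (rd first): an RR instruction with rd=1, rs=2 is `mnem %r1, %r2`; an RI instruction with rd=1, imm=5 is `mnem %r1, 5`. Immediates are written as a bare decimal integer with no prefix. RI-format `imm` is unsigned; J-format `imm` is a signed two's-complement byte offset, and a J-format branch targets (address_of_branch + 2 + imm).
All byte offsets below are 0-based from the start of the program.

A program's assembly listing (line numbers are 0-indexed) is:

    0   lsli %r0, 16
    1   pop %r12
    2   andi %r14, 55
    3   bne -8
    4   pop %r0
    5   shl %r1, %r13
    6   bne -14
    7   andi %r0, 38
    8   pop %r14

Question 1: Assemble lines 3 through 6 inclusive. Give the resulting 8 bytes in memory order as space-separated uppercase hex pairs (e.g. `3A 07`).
3. bne fields op=0x39:6|imm=-8:10 → word e7f8h → f8 e7
4. pop fields op=0x24:6|rd=0:4|pad=0:6 → word 9000h → 00 90
5. shl fields op=0xc:6|rd=1:4|rs=13:4|pad=0:2 → word 3074h → 74 30
6. bne fields op=0x39:6|imm=-14:10 → word e7f2h → f2 e7

F8 E7 00 90 74 30 F2 E7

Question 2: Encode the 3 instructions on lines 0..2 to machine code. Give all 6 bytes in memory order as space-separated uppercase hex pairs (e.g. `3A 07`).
10 7C 00 93 B7 B3

0. lsli fields op=0x1f:6|rd=0:4|imm=16:6 → word 7c10h → 10 7c
1. pop fields op=0x24:6|rd=12:4|pad=0:6 → word 9300h → 00 93
2. andi fields op=0x2c:6|rd=14:4|imm=55:6 → word b3b7h → b7 b3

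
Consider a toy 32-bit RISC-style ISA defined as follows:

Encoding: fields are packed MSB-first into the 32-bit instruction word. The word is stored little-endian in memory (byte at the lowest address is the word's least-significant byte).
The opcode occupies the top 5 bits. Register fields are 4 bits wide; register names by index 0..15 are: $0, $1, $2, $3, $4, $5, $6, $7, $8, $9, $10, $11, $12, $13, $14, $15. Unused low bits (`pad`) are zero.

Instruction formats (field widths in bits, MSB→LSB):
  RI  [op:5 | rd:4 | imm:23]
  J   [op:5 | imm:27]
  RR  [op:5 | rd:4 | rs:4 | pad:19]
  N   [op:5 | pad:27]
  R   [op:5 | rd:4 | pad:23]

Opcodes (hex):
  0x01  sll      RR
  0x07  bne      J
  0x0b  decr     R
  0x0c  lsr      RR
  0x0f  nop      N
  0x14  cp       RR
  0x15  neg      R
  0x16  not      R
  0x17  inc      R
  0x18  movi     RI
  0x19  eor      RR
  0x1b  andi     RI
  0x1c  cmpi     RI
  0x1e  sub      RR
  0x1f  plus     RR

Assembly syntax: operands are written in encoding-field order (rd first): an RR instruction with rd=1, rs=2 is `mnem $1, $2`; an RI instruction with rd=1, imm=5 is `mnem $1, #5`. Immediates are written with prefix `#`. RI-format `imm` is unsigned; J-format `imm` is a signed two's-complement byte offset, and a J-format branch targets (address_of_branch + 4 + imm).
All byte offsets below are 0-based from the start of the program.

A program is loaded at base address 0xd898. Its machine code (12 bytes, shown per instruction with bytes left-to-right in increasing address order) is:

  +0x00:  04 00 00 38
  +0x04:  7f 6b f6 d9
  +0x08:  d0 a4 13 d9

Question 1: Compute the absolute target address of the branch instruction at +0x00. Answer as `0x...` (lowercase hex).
off 0x00: read 04 00 00 38 as little → 0x38000004
  opcode bits[31:27]=0x7: bne/J
  imm@[26:0]=0x4 ⇒ #4
  target = base 0xd898 + off 0x00 + 4 + imm 4 = 0xd8a0

0xd8a0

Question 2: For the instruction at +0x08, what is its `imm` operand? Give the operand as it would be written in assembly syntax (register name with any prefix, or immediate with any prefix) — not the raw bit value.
+0x08: d0 a4 13 d9 ⇒ word 0xd913a4d0 (little)
  op=0xd913a4d0>>27=0x1b ⇒ andi (RI)
  rd: (w>>23)&0xf=0x2 → $2
  imm: (w>>0)&0x7fffff=0x13a4d0 → #1287376

#1287376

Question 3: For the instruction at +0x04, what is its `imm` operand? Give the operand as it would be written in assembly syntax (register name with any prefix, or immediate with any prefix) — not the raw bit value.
#7760767

@+04  little-endian(7f 6b f6 d9) = 0xd9f66b7f
  opcode bits[31:27]=0x1b: andi/RI
  rd: (w>>23)&0xf=0x3 → $3
  imm: (w>>0)&0x7fffff=0x766b7f → #7760767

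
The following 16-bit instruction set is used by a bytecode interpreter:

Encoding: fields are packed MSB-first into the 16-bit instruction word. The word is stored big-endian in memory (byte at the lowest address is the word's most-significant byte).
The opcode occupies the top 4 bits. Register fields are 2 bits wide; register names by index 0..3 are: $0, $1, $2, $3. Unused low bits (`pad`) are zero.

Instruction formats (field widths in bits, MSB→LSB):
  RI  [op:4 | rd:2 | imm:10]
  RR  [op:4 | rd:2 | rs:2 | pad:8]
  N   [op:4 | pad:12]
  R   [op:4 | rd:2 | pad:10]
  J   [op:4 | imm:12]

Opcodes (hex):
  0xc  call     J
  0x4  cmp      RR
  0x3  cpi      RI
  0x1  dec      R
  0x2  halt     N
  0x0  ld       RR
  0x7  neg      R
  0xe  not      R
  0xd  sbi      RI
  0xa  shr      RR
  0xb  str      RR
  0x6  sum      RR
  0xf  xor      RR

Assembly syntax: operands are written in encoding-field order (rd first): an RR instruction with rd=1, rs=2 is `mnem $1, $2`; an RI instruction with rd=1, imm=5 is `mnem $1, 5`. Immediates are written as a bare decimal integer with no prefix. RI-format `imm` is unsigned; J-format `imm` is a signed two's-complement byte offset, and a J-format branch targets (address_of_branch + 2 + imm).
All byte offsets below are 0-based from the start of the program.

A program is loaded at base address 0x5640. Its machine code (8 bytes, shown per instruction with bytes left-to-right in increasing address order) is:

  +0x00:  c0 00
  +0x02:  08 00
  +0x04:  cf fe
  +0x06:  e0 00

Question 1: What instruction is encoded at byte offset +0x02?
ld $2, $0

@+02  big-endian(08 00) = 0x0800
  opcode bits[15:12]=0x0: ld/RR
  rd: (w>>10)&0x3=0x2 → $2
  rs: (w>>8)&0x3=0x0 → $0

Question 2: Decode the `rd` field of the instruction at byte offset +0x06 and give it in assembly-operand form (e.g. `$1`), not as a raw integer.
off 0x06: read e0 00 as big → 0xe000
  op=0xe000>>12=0xe ⇒ not (R)
  rd: (w>>10)&0x3=0x0 → $0

$0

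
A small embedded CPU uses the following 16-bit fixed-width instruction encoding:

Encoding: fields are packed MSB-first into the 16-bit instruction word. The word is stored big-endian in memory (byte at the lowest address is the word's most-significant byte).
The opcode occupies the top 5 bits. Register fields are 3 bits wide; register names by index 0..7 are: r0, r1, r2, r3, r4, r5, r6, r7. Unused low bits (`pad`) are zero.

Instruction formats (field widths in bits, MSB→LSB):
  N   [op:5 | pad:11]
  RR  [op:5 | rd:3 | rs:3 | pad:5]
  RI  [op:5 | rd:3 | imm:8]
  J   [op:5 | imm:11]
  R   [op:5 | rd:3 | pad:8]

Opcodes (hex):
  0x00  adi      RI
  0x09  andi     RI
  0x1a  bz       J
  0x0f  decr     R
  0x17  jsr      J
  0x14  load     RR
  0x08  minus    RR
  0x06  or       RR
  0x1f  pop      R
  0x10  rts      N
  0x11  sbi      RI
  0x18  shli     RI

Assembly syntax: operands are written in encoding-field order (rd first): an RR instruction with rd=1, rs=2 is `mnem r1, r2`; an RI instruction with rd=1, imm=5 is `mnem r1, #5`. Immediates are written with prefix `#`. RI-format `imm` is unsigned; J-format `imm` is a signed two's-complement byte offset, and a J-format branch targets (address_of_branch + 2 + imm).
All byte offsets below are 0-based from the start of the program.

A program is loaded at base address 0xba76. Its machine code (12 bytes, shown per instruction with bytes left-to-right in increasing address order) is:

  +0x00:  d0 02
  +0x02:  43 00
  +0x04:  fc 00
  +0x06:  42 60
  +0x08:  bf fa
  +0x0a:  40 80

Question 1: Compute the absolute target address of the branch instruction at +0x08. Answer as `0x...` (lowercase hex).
0xba7a

@+08  big-endian(bf fa) = 0xbffa
  op=0xbffa>>11=0x17 ⇒ jsr (J)
  imm@[10:0]=0x7fa (s11→-6) ⇒ #-6
  target = base 0xba76 + off 0x08 + 2 + imm -6 = 0xba7a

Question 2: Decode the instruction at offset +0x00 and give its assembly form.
+0x00: d0 02 ⇒ word 0xd002 (big)
  opcode bits[15:11]=0x1a: bz/J
  imm@[10:0]=0x2 ⇒ #2

bz #2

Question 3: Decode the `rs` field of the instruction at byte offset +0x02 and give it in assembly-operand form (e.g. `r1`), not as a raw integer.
[02] 43 00 → 0x4300
  opcode bits[15:11]=0x8: minus/RR
  rd@[10:8]=0x3 ⇒ r3
  rs@[7:5]=0x0 ⇒ r0

r0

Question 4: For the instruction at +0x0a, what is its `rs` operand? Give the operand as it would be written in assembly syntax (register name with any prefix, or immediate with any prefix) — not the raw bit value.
+0x0a: 40 80 ⇒ word 0x4080 (big)
  top 5b → 0x8 → minus [RR]
  [10:8] rd=0 = r0
  [7:5] rs=4 = r4

r4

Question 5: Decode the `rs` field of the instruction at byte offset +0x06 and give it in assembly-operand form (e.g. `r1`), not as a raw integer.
+0x06: 42 60 ⇒ word 0x4260 (big)
  opcode bits[15:11]=0x8: minus/RR
  rd@[10:8]=0x2 ⇒ r2
  rs@[7:5]=0x3 ⇒ r3

r3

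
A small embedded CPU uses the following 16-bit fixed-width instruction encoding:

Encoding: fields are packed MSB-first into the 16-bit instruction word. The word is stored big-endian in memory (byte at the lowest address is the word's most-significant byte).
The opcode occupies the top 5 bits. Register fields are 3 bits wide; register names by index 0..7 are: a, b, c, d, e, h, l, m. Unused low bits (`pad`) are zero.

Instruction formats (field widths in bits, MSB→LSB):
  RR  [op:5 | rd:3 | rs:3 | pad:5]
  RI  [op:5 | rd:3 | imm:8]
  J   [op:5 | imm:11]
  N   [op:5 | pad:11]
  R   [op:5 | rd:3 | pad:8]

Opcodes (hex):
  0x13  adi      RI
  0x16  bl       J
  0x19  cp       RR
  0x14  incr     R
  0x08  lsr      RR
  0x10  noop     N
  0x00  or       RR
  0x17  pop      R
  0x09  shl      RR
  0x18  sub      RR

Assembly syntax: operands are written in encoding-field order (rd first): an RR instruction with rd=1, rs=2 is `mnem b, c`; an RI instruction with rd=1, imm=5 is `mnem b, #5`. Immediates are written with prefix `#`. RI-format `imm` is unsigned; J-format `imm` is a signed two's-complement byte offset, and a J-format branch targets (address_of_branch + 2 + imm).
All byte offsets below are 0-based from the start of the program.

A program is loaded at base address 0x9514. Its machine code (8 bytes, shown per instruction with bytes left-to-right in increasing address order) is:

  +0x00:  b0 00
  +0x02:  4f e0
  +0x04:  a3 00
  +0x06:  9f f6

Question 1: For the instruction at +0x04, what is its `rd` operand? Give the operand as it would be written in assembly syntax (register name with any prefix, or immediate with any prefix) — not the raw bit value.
d

+0x04: a3 00 ⇒ word 0xa300 (big)
  op=0xa300>>11=0x14 ⇒ incr (R)
  [10:8] rd=3 = d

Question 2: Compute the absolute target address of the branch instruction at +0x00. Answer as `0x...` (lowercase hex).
off 0x00: read b0 00 as big → 0xb000
  opcode bits[15:11]=0x16: bl/J
  imm: (w>>0)&0x7ff=0x0 → #0
  target = base 0x9514 + off 0x00 + 2 + imm 0 = 0x9516

0x9516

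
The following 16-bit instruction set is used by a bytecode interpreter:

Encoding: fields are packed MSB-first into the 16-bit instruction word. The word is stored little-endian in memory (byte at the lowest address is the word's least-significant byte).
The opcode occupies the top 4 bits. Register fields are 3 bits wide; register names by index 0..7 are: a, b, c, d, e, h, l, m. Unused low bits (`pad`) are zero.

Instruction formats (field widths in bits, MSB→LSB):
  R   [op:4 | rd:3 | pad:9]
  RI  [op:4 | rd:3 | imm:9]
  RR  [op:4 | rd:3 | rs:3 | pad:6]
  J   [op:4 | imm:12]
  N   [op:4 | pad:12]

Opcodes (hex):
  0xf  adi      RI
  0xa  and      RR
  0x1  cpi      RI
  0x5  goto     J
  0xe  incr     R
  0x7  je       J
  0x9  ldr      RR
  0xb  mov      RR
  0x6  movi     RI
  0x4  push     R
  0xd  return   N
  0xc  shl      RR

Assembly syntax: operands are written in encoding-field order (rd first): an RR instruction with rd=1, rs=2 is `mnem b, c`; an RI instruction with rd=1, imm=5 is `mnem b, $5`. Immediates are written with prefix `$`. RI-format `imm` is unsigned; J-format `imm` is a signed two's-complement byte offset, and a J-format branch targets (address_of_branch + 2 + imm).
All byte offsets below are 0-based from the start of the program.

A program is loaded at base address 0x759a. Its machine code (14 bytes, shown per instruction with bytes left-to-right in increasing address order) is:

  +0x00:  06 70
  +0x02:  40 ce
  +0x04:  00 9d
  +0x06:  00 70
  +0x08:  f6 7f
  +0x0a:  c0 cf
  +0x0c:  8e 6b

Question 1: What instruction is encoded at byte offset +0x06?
je $0

off 0x06: read 00 70 as little → 0x7000
  top 4b → 0x7 → je [J]
  [11:0] imm=0 = $0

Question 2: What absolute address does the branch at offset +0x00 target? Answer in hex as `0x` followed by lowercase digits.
+0x00: 06 70 ⇒ word 0x7006 (little)
  top 4b → 0x7 → je [J]
  imm: (w>>0)&0xfff=0x6 → $6
  target = base 0x759a + off 0x00 + 2 + imm 6 = 0x75a2

0x75a2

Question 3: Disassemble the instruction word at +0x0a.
shl m, m

[0a] c0 cf → 0xcfc0
  op=0xcfc0>>12=0xc ⇒ shl (RR)
  [11:9] rd=7 = m
  [8:6] rs=7 = m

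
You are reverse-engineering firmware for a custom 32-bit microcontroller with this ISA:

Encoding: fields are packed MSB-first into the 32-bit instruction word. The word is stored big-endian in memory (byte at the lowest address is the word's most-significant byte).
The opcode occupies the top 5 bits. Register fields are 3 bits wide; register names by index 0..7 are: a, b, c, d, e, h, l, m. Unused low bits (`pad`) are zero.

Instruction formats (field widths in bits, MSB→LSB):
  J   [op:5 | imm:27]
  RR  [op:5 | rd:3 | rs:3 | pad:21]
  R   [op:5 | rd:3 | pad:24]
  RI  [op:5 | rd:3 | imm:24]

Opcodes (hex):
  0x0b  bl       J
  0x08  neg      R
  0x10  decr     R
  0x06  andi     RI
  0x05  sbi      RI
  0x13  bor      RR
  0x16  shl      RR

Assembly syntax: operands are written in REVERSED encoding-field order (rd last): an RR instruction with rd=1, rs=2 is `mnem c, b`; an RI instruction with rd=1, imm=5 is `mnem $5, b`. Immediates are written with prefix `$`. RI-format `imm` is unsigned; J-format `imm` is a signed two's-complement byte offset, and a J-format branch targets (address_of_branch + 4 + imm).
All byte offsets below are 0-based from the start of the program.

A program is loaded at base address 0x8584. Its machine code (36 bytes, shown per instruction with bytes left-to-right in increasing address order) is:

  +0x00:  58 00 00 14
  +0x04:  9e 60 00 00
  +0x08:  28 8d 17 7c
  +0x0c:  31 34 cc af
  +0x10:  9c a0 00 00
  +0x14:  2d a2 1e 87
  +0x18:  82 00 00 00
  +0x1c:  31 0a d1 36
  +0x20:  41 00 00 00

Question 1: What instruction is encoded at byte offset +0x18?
off 0x18: read 82 00 00 00 as big → 0x82000000
  op=0x82000000>>27=0x10 ⇒ decr (R)
  rd: (w>>24)&0x7=0x2 → c

decr c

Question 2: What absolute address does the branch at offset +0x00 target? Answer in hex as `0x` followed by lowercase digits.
@+00  big-endian(58 00 00 14) = 0x58000014
  op=0x58000014>>27=0xb ⇒ bl (J)
  imm@[26:0]=0x14 ⇒ $20
  target = base 0x8584 + off 0x00 + 4 + imm 20 = 0x859c

0x859c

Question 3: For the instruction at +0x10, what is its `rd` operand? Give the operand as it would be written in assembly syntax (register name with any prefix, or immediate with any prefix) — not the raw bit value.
[10] 9c a0 00 00 → 0x9ca00000
  op=0x9ca00000>>27=0x13 ⇒ bor (RR)
  [26:24] rd=4 = e
  [23:21] rs=5 = h

e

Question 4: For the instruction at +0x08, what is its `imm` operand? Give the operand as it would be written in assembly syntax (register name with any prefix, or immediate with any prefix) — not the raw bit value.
$9246588

+0x08: 28 8d 17 7c ⇒ word 0x288d177c (big)
  op=0x288d177c>>27=0x5 ⇒ sbi (RI)
  rd@[26:24]=0x0 ⇒ a
  imm@[23:0]=0x8d177c ⇒ $9246588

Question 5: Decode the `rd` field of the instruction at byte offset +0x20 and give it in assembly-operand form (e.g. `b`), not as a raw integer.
b

[20] 41 00 00 00 → 0x41000000
  op=0x41000000>>27=0x8 ⇒ neg (R)
  rd@[26:24]=0x1 ⇒ b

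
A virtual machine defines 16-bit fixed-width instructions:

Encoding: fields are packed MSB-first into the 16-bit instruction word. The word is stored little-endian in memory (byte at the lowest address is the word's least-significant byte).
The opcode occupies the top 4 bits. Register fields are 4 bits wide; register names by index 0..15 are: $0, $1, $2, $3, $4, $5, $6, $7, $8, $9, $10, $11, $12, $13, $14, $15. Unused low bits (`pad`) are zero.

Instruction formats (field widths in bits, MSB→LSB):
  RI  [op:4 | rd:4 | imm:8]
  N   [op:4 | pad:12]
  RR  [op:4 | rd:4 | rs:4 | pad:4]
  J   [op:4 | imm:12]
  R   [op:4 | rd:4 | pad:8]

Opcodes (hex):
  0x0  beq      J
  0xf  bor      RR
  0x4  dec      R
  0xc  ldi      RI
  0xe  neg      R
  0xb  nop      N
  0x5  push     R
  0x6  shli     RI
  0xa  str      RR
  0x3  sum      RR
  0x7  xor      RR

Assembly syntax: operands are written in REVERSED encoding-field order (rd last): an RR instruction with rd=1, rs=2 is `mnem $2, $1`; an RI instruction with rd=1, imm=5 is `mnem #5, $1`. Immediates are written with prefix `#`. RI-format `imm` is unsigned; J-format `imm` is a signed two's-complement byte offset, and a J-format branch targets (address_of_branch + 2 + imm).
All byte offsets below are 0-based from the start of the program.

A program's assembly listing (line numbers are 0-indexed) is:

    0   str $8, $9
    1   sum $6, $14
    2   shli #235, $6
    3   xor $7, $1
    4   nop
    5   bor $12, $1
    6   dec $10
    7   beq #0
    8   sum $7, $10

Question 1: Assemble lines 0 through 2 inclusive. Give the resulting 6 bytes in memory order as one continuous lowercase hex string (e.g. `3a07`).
L0: str op=0xa:4|rd=9:4|rs=8:4|pad=0:4 ⇒ 0xa980 ⇒ little 80 a9
L1: sum op=0x3:4|rd=14:4|rs=6:4|pad=0:4 ⇒ 0x3e60 ⇒ little 60 3e
L2: shli op=0x6:4|rd=6:4|imm=235:8 ⇒ 0x66eb ⇒ little eb 66

80a9603eeb66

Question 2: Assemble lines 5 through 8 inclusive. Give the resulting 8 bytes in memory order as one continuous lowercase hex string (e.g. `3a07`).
L5: bor op=0xf:4|rd=1:4|rs=12:4|pad=0:4 ⇒ 0xf1c0 ⇒ little c0 f1
L6: dec op=0x4:4|rd=10:4|pad=0:8 ⇒ 0x4a00 ⇒ little 00 4a
L7: beq op=0x0:4|imm=0:12 ⇒ 0x0000 ⇒ little 00 00
L8: sum op=0x3:4|rd=10:4|rs=7:4|pad=0:4 ⇒ 0x3a70 ⇒ little 70 3a

c0f1004a0000703a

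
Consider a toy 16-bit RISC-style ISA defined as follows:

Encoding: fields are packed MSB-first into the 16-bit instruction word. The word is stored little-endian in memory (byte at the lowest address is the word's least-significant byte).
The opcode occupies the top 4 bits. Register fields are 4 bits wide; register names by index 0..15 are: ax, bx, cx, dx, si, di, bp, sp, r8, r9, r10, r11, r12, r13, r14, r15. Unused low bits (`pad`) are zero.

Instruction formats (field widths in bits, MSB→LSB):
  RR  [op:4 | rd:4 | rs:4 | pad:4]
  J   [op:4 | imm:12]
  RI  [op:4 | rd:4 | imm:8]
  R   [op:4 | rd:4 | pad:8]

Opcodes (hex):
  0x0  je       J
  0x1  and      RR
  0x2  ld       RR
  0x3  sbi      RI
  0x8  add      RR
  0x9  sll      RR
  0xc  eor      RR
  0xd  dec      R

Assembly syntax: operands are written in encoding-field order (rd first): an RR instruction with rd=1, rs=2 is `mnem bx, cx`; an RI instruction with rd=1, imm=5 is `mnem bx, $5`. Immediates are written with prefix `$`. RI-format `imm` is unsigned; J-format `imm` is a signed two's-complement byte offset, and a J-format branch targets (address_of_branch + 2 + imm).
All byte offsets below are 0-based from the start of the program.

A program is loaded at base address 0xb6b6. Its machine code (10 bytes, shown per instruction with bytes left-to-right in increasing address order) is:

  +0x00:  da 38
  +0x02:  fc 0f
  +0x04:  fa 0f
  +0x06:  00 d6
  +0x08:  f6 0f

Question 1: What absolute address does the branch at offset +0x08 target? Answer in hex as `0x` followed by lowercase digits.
[08] f6 0f → 0x0ff6
  op=0x0ff6>>12=0x0 ⇒ je (J)
  [11:0] imm=4086 (s12→-10) = $-10
  target = base 0xb6b6 + off 0x08 + 2 + imm -10 = 0xb6b6

0xb6b6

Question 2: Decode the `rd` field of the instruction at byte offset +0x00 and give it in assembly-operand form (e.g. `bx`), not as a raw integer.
off 0x00: read da 38 as little → 0x38da
  opcode bits[15:12]=0x3: sbi/RI
  rd@[11:8]=0x8 ⇒ r8
  imm@[7:0]=0xda ⇒ $218

r8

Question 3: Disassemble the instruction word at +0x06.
[06] 00 d6 → 0xd600
  top 4b → 0xd → dec [R]
  rd@[11:8]=0x6 ⇒ bp

dec bp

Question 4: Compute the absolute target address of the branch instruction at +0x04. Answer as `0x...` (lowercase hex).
@+04  little-endian(fa 0f) = 0x0ffa
  opcode bits[15:12]=0x0: je/J
  [11:0] imm=4090 (s12→-6) = $-6
  target = base 0xb6b6 + off 0x04 + 2 + imm -6 = 0xb6b6

0xb6b6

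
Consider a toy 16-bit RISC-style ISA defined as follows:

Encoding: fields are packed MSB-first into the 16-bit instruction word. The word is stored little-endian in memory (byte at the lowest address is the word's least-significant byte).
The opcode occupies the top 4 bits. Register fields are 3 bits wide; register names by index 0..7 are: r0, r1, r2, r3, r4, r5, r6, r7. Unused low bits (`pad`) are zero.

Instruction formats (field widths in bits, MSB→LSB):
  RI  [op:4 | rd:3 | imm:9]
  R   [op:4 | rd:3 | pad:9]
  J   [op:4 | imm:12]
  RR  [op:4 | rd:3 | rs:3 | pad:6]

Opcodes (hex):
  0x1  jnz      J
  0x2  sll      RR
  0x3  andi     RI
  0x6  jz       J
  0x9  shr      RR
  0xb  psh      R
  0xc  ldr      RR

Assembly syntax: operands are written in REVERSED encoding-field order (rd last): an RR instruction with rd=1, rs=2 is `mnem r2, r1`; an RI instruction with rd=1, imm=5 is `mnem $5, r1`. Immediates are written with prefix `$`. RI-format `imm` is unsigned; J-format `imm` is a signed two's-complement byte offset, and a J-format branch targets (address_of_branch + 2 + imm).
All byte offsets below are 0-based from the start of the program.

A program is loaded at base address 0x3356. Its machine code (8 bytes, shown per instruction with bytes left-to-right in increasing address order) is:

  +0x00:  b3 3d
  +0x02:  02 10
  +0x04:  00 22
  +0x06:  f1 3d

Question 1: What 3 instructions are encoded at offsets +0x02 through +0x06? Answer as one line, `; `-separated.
jnz $2; sll r0, r1; andi $497, r6

+0x02: 02 10 ⇒ word 0x1002 (little)
  opcode bits[15:12]=0x1: jnz/J
  imm@[11:0]=0x2 ⇒ $2
+0x04: 00 22 ⇒ word 0x2200 (little)
  opcode bits[15:12]=0x2: sll/RR
  rd@[11:9]=0x1 ⇒ r1
  rs@[8:6]=0x0 ⇒ r0
+0x06: f1 3d ⇒ word 0x3df1 (little)
  opcode bits[15:12]=0x3: andi/RI
  rd@[11:9]=0x6 ⇒ r6
  imm@[8:0]=0x1f1 ⇒ $497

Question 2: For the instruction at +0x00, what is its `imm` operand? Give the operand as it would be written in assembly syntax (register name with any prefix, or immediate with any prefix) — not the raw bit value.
$435

[00] b3 3d → 0x3db3
  top 4b → 0x3 → andi [RI]
  rd: (w>>9)&0x7=0x6 → r6
  imm: (w>>0)&0x1ff=0x1b3 → $435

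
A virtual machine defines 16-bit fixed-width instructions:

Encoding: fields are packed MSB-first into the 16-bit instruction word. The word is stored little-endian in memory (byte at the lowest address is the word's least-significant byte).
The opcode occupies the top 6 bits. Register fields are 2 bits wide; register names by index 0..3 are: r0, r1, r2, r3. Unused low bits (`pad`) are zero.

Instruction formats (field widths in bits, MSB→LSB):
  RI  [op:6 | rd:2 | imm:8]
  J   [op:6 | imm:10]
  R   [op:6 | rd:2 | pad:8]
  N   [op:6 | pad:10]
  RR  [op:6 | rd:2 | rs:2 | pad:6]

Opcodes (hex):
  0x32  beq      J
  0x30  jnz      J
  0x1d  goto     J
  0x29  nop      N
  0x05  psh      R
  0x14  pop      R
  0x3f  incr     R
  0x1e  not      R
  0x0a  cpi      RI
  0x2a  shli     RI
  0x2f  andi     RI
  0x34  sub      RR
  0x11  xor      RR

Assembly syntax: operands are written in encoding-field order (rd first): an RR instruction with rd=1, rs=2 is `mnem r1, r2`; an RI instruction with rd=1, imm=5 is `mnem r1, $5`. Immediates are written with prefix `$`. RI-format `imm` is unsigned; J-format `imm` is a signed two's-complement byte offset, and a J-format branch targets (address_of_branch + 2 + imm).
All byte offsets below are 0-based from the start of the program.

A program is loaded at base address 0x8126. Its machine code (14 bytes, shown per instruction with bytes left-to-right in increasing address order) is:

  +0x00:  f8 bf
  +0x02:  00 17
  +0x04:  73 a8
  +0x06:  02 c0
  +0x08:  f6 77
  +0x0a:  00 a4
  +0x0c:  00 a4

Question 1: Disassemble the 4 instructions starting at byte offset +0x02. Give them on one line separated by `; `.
@+02  little-endian(00 17) = 0x1700
  opcode bits[15:10]=0x5: psh/R
  rd: (w>>8)&0x3=0x3 → r3
@+04  little-endian(73 a8) = 0xa873
  opcode bits[15:10]=0x2a: shli/RI
  rd: (w>>8)&0x3=0x0 → r0
  imm: (w>>0)&0xff=0x73 → $115
@+06  little-endian(02 c0) = 0xc002
  opcode bits[15:10]=0x30: jnz/J
  imm: (w>>0)&0x3ff=0x2 → $2
@+08  little-endian(f6 77) = 0x77f6
  opcode bits[15:10]=0x1d: goto/J
  imm: (w>>0)&0x3ff=0x3f6 (s10→-10) → $-10

psh r3; shli r0, $115; jnz $2; goto $-10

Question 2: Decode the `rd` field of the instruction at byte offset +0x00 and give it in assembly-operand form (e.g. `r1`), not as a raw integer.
[00] f8 bf → 0xbff8
  opcode bits[15:10]=0x2f: andi/RI
  [9:8] rd=3 = r3
  [7:0] imm=248 = $248

r3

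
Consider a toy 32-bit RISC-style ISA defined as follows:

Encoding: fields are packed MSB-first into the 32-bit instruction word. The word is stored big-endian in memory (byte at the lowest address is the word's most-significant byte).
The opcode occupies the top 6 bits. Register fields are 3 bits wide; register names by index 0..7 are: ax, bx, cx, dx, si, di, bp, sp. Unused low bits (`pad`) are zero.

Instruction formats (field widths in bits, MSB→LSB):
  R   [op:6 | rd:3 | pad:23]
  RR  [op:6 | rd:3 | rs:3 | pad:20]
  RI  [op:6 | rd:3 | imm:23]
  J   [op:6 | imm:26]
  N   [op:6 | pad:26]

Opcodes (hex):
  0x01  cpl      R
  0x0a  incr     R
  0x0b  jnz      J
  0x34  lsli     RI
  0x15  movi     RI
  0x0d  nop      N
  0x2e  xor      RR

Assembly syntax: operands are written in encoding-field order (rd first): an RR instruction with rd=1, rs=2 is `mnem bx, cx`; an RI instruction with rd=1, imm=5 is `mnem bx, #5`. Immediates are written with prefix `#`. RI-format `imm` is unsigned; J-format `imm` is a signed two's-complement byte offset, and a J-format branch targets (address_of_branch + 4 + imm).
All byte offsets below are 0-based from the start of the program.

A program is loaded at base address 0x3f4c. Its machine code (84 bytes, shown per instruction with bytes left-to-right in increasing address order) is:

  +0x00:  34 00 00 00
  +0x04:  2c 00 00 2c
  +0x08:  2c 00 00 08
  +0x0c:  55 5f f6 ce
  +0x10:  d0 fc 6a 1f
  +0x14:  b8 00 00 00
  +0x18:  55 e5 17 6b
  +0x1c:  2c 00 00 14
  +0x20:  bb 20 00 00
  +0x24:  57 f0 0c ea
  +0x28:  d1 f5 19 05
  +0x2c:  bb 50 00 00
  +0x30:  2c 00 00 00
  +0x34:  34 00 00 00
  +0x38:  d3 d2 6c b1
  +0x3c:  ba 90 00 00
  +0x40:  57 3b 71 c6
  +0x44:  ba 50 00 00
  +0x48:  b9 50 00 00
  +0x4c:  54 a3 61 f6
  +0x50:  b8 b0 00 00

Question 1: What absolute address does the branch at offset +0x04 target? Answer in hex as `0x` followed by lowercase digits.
0x3f80

@+04  big-endian(2c 00 00 2c) = 0x2c00002c
  top 6b → 0xb → jnz [J]
  imm@[25:0]=0x2c ⇒ #44
  target = base 0x3f4c + off 0x04 + 4 + imm 44 = 0x3f80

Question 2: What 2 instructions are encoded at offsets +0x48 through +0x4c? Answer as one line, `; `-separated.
xor cx, di; movi bx, #2318838

@+48  big-endian(b9 50 00 00) = 0xb9500000
  op=0xb9500000>>26=0x2e ⇒ xor (RR)
  rd: (w>>23)&0x7=0x2 → cx
  rs: (w>>20)&0x7=0x5 → di
@+4c  big-endian(54 a3 61 f6) = 0x54a361f6
  op=0x54a361f6>>26=0x15 ⇒ movi (RI)
  rd: (w>>23)&0x7=0x1 → bx
  imm: (w>>0)&0x7fffff=0x2361f6 → #2318838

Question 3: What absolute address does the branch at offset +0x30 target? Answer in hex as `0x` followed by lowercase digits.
0x3f80

@+30  big-endian(2c 00 00 00) = 0x2c000000
  opcode bits[31:26]=0xb: jnz/J
  imm@[25:0]=0x0 ⇒ #0
  target = base 0x3f4c + off 0x30 + 4 + imm 0 = 0x3f80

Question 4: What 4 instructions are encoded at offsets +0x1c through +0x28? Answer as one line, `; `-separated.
jnz #20; xor bp, cx; movi sp, #7343338; lsli dx, #7674117

[1c] 2c 00 00 14 → 0x2c000014
  op=0x2c000014>>26=0xb ⇒ jnz (J)
  imm: (w>>0)&0x3ffffff=0x14 → #20
[20] bb 20 00 00 → 0xbb200000
  op=0xbb200000>>26=0x2e ⇒ xor (RR)
  rd: (w>>23)&0x7=0x6 → bp
  rs: (w>>20)&0x7=0x2 → cx
[24] 57 f0 0c ea → 0x57f00cea
  op=0x57f00cea>>26=0x15 ⇒ movi (RI)
  rd: (w>>23)&0x7=0x7 → sp
  imm: (w>>0)&0x7fffff=0x700cea → #7343338
[28] d1 f5 19 05 → 0xd1f51905
  op=0xd1f51905>>26=0x34 ⇒ lsli (RI)
  rd: (w>>23)&0x7=0x3 → dx
  imm: (w>>0)&0x7fffff=0x751905 → #7674117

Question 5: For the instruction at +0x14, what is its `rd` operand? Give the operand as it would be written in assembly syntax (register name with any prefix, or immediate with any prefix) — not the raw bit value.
+0x14: b8 00 00 00 ⇒ word 0xb8000000 (big)
  op=0xb8000000>>26=0x2e ⇒ xor (RR)
  [25:23] rd=0 = ax
  [22:20] rs=0 = ax

ax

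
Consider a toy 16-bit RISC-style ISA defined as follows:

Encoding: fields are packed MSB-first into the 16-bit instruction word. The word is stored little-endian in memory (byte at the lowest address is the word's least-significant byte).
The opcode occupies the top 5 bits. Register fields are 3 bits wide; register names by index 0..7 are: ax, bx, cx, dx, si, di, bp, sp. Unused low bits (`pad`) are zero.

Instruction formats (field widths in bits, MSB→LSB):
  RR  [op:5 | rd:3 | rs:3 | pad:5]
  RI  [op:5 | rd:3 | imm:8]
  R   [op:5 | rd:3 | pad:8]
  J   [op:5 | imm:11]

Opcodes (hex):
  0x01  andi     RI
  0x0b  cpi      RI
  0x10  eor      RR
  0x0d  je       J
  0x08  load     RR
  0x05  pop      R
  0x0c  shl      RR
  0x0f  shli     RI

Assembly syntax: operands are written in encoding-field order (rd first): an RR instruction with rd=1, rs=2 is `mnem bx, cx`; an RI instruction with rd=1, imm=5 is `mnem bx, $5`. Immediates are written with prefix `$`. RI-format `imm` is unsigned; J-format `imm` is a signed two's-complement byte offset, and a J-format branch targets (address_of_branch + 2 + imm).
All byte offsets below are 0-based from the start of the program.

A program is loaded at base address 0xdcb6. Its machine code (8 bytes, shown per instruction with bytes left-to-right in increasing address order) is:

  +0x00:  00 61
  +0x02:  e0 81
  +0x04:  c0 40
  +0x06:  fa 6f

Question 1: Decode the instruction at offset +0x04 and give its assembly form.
load ax, bp

off 0x04: read c0 40 as little → 0x40c0
  opcode bits[15:11]=0x8: load/RR
  rd: (w>>8)&0x7=0x0 → ax
  rs: (w>>5)&0x7=0x6 → bp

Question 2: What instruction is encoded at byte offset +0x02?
eor bx, sp

@+02  little-endian(e0 81) = 0x81e0
  op=0x81e0>>11=0x10 ⇒ eor (RR)
  rd: (w>>8)&0x7=0x1 → bx
  rs: (w>>5)&0x7=0x7 → sp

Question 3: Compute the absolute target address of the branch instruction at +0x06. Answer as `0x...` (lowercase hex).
0xdcb8

[06] fa 6f → 0x6ffa
  op=0x6ffa>>11=0xd ⇒ je (J)
  imm@[10:0]=0x7fa (s11→-6) ⇒ $-6
  target = base 0xdcb6 + off 0x06 + 2 + imm -6 = 0xdcb8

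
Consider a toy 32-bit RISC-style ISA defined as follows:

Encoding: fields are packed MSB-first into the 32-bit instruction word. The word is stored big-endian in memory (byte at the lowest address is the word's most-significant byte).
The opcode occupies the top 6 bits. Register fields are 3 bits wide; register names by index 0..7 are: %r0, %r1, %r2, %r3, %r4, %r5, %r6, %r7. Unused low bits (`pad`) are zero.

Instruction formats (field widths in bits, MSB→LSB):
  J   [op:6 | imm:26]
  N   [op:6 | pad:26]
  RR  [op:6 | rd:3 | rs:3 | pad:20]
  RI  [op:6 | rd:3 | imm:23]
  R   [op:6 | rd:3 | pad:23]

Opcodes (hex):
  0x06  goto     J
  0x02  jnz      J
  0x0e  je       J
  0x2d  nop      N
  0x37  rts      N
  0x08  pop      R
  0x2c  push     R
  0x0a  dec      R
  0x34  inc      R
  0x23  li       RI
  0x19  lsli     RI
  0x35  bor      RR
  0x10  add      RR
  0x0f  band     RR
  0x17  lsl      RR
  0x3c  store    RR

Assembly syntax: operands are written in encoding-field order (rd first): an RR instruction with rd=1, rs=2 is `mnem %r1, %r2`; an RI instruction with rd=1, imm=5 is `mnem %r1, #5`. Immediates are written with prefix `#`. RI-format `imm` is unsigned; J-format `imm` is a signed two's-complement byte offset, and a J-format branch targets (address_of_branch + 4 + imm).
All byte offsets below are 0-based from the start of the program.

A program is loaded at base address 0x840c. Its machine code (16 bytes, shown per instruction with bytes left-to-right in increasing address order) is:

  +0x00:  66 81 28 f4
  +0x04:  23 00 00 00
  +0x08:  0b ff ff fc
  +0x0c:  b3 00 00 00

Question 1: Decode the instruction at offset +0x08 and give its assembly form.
off 0x08: read 0b ff ff fc as big → 0x0bfffffc
  op=0x0bfffffc>>26=0x2 ⇒ jnz (J)
  imm: (w>>0)&0x3ffffff=0x3fffffc (s26→-4) → #-4

jnz #-4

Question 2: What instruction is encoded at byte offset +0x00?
off 0x00: read 66 81 28 f4 as big → 0x668128f4
  opcode bits[31:26]=0x19: lsli/RI
  rd: (w>>23)&0x7=0x5 → %r5
  imm: (w>>0)&0x7fffff=0x128f4 → #76020

lsli %r5, #76020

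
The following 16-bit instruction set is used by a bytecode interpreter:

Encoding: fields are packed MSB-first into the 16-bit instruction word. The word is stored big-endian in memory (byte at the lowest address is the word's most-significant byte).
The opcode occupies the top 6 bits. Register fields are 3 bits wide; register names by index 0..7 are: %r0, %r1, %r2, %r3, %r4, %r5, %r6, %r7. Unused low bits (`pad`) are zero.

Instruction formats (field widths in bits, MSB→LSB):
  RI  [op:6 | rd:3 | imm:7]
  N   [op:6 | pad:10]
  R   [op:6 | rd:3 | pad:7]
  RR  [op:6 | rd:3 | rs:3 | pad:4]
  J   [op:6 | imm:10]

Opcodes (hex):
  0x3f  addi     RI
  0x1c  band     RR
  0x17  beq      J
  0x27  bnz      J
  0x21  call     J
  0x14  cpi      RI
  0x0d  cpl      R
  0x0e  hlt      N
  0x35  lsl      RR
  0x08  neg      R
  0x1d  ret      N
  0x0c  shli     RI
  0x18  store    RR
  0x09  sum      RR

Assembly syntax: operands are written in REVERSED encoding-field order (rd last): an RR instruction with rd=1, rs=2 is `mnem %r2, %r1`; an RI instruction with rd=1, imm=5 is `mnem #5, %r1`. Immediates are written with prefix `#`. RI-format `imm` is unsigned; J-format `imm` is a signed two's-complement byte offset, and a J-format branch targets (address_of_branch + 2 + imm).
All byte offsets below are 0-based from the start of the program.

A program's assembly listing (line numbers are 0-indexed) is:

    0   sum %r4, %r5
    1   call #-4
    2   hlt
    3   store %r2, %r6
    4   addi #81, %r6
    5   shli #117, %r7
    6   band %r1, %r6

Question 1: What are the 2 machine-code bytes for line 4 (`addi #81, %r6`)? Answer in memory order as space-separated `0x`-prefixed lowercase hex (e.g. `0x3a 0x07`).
L4: addi op=0x3f:6|rd=6:3|imm=81:7 ⇒ 0xff51 ⇒ big ff 51

0xff 0x51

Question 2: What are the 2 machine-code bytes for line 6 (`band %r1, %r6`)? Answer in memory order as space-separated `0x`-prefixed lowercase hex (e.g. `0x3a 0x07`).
0x73 0x10

line 6 (band): pack op=0x1c:6|rd=6:3|rs=1:3|pad=0:4 = 0x7310; big→ 73 10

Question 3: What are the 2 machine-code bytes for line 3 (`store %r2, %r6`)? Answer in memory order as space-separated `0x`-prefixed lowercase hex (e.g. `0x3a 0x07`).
0x63 0x20

L3: store op=0x18:6|rd=6:3|rs=2:3|pad=0:4 ⇒ 0x6320 ⇒ big 63 20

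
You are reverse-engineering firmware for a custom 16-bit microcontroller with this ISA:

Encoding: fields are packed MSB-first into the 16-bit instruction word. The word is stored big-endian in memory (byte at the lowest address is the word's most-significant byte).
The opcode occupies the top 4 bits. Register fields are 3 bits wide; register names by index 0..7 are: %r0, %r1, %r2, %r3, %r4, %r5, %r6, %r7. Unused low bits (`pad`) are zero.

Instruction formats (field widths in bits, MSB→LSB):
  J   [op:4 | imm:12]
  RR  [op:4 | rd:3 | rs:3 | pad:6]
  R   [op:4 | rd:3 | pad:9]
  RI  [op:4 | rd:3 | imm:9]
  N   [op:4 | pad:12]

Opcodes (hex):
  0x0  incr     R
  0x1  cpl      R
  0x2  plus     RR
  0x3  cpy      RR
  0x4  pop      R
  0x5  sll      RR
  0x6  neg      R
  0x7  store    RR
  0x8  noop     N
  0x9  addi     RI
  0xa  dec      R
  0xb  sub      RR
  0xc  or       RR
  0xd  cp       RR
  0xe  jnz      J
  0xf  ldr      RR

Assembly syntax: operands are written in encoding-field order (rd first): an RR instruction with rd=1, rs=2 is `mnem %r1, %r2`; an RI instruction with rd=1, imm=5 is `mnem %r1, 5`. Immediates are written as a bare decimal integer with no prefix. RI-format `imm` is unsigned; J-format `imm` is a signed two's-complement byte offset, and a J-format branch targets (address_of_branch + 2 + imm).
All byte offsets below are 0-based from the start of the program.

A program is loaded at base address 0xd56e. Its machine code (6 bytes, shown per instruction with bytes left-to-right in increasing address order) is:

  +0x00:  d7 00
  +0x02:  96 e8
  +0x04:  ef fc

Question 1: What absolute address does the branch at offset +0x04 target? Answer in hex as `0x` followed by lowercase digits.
0xd570

off 0x04: read ef fc as big → 0xeffc
  opcode bits[15:12]=0xe: jnz/J
  [11:0] imm=4092 (s12→-4) = -4
  target = base 0xd56e + off 0x04 + 2 + imm -4 = 0xd570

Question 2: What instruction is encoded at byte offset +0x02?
addi %r3, 232

+0x02: 96 e8 ⇒ word 0x96e8 (big)
  op=0x96e8>>12=0x9 ⇒ addi (RI)
  rd: (w>>9)&0x7=0x3 → %r3
  imm: (w>>0)&0x1ff=0xe8 → 232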